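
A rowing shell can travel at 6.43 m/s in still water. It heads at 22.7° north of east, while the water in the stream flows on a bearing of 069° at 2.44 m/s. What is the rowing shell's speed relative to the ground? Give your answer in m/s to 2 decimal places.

Taking east as x and north as y: velocity relative to the water = (5.932, 2.481) m/s; the water relative to ground = (2.278, 0.874) m/s.
Velocity relative to ground = (5.932, 2.481) + (2.278, 0.874) = (8.210, 3.356) m/s.
Speed = |(8.210, 3.356)| = 8.869 m/s.

8.87 m/s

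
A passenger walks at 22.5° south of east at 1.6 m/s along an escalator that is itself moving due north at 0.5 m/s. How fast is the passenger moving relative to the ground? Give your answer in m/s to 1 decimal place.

1.5 m/s

Taking east as x and north as y: escalator velocity = (0.000, 0.500) m/s; passenger velocity relative to escalator = (1.478, -0.612) m/s.
Velocity relative to ground = (0.000, 0.500) + (1.478, -0.612) = (1.478, -0.112) m/s.
Speed = |(1.478, -0.112)| = 1.482 m/s.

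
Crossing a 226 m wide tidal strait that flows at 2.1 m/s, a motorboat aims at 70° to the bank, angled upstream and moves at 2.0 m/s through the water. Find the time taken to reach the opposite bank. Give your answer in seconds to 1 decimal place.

The component of the motorboat's velocity perpendicular to the bank is 2.0 × sin 70° = 1.879 m/s.
The current is parallel to the bank, so it does not affect the crossing time.
Time = 226 / 1.879 = 120.252 s.

120.3 s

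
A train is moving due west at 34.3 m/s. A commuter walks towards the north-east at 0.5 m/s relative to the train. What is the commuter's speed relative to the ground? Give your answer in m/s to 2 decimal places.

Taking east as x and north as y: train velocity = (-34.300, 0.000) m/s; commuter velocity relative to train = (0.354, 0.354) m/s.
Velocity relative to ground = (-34.300, 0.000) + (0.354, 0.354) = (-33.946, 0.354) m/s.
Speed = |(-33.946, 0.354)| = 33.948 m/s.

33.95 m/s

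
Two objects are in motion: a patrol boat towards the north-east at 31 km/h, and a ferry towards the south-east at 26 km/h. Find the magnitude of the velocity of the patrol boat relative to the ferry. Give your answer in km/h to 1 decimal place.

Taking east as x and north as y: patrol boat velocity = (21.920, 21.920) km/h; ferry velocity = (18.385, -18.385) km/h.
Velocity of patrol boat relative to ferry = (21.920, 21.920) − (18.385, -18.385) = (3.536, 40.305) km/h.
Magnitude = |(3.536, 40.305)| = 40.460 km/h.

40.5 km/h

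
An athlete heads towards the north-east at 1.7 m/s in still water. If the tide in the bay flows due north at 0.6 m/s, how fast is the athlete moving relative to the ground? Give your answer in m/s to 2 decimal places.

2.17 m/s

Taking east as x and north as y: velocity relative to the water = (1.202, 1.202) m/s; the water relative to ground = (0.000, 0.600) m/s.
Velocity relative to ground = (1.202, 1.202) + (0.000, 0.600) = (1.202, 1.802) m/s.
Speed = |(1.202, 1.802)| = 2.166 m/s.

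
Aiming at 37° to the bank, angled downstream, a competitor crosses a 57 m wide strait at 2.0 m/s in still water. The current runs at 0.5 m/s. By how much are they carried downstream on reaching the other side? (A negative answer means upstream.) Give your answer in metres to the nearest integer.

99 m

Perpendicular speed = 1.204 m/s; crossing time = 57 / 1.204 = 47.357 s.
Net downstream speed = 2.097 m/s.
Drift = 2.097 × 47.357 = 99.320 m (downstream).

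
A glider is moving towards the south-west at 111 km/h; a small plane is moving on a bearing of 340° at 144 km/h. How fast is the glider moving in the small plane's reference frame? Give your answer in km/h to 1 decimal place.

Taking east as x and north as y: glider velocity = (-78.489, -78.489) km/h; small plane velocity = (-49.251, 135.316) km/h.
Velocity of glider relative to small plane = (-78.489, -78.489) − (-49.251, 135.316) = (-29.238, -213.805) km/h.
Magnitude = |(-29.238, -213.805)| = 215.794 km/h.

215.8 km/h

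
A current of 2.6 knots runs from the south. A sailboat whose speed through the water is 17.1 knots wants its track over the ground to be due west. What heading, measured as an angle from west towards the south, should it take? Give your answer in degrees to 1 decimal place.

The current pushes perpendicular to the desired track; the heading must have a component into the current equal to 2.6 knots: 17.1 sin θ = 2.6.
sin θ = 0.1520, so θ = 8.746°.

8.7°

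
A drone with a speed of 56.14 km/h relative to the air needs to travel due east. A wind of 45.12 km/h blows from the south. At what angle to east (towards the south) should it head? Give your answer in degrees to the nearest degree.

53°

The wind pushes perpendicular to the desired track; the heading must have a component into the wind equal to 45.12 km/h: 56.14 sin θ = 45.12.
sin θ = 0.8037, so θ = 53.485°.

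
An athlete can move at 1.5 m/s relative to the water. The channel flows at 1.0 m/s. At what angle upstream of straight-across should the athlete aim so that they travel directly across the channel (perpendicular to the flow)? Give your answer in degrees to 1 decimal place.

41.8°

To cancel the current, the upstream component of the athlete's velocity must equal the flow: 1.5 sin θ = 1.0.
sin θ = 1.0 / 1.5 = 0.6667.
θ = arcsin(0.6667) = 41.810°.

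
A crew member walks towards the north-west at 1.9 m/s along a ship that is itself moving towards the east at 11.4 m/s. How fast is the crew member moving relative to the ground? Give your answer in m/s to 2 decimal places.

10.15 m/s

Taking east as x and north as y: ship velocity = (11.400, 0.000) m/s; crew member velocity relative to ship = (-1.344, 1.344) m/s.
Velocity relative to ground = (11.400, 0.000) + (-1.344, 1.344) = (10.056, 1.344) m/s.
Speed = |(10.056, 1.344)| = 10.146 m/s.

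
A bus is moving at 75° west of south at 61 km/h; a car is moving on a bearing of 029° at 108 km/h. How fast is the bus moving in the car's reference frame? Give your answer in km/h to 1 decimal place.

156.6 km/h

Taking east as x and north as y: bus velocity = (-58.921, -15.788) km/h; car velocity = (52.359, 94.459) km/h.
Velocity of bus relative to car = (-58.921, -15.788) − (52.359, 94.459) = (-111.281, -110.247) km/h.
Magnitude = |(-111.281, -110.247)| = 156.646 km/h.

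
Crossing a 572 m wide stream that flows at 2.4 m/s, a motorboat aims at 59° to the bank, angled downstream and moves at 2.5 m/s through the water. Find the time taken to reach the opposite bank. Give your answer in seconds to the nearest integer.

267 s

The component of the motorboat's velocity perpendicular to the bank is 2.5 × sin 59° = 2.143 m/s.
The current is parallel to the bank, so it does not affect the crossing time.
Time = 572 / 2.143 = 266.926 s.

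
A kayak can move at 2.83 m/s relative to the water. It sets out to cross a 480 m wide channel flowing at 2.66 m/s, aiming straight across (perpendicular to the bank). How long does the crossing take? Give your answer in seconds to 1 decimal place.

169.6 s

The component of the kayak's velocity perpendicular to the bank is 2.83 m/s.
The flow acts along the bank and has no component across it.
Time = 480 / 2.830 = 169.611 s.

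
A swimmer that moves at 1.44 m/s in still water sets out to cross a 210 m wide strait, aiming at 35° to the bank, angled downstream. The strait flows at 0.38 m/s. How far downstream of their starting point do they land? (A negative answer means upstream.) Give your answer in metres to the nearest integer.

397 m

Perpendicular speed = 0.826 m/s; crossing time = 210 / 0.826 = 254.253 s.
Net downstream speed = 1.560 m/s.
Drift = 1.560 × 254.253 = 396.527 m (downstream).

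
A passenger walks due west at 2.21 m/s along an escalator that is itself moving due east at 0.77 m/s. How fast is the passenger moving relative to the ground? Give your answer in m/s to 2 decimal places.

1.44 m/s

Taking east as x and north as y: escalator velocity = (0.770, 0.000) m/s; passenger velocity relative to escalator = (-2.210, 0.000) m/s.
Velocity relative to ground = (0.770, 0.000) + (-2.210, 0.000) = (-1.440, 0.000) m/s.
Speed = |(-1.440, 0.000)| = 1.440 m/s.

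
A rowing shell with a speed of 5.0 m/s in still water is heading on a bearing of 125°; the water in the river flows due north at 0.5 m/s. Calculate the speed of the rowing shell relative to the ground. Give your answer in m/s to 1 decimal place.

Taking east as x and north as y: velocity relative to the water = (4.096, -2.868) m/s; the water relative to ground = (0.000, 0.500) m/s.
Velocity relative to ground = (4.096, -2.868) + (0.000, 0.500) = (4.096, -2.368) m/s.
Speed = |(4.096, -2.368)| = 4.731 m/s.

4.7 m/s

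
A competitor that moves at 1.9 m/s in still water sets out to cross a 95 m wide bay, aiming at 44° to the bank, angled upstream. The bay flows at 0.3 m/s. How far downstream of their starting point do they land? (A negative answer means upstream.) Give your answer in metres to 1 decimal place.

Perpendicular speed = 1.320 m/s; crossing time = 95 / 1.320 = 71.978 s.
Net downstream speed = -1.067 m/s.
Drift = -1.067 × 71.978 = -76.782 m (upstream).

-76.8 m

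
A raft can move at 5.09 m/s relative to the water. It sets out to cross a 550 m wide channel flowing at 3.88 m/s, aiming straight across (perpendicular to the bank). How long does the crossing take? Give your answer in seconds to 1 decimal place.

108.1 s

The component of the raft's velocity perpendicular to the bank is 5.09 m/s.
The current is parallel to the bank, so it does not affect the crossing time.
Time = 550 / 5.090 = 108.055 s.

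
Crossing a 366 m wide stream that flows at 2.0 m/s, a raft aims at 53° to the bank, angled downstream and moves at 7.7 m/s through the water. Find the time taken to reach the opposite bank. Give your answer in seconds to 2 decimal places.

59.52 s

The component of the raft's velocity perpendicular to the bank is 7.7 × sin 53° = 6.149 m/s.
The current is parallel to the bank, so it does not affect the crossing time.
Time = 366 / 6.149 = 59.517 s.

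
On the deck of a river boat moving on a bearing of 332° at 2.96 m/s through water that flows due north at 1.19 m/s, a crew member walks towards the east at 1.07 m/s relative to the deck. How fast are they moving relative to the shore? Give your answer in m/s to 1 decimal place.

3.8 m/s

In east/north components (m/s): crew member relative to river boat = (1.070, 0.000); river boat relative to water = (-1.390, 2.614); water relative to ground = (0.000, 1.190).
Sum = (-0.320, 3.804) m/s.
Speed = |(-0.320, 3.804)| = 3.817 m/s.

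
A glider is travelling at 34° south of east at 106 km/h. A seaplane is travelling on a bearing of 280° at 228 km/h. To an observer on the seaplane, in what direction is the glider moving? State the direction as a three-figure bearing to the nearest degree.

108°

Taking east as x and north as y: glider velocity = (87.878, -59.274) km/h; seaplane velocity = (-224.536, 39.592) km/h.
Velocity of glider relative to seaplane = (87.878, -59.274) − (-224.536, 39.592) = (312.414, -98.866) km/h.
Bearing = atan2(312.41, -98.87) = 107.56° clockwise from north.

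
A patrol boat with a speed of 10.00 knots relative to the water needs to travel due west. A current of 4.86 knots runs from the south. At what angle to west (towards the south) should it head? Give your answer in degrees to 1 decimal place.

The current pushes perpendicular to the desired track; the heading must have a component into the current equal to 4.86 knots: 10.00 sin θ = 4.86.
sin θ = 0.4860, so θ = 29.078°.

29.1°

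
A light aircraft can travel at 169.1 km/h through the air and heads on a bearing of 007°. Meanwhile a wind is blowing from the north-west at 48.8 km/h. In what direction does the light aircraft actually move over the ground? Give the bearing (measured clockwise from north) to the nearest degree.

Taking east as x and north as y: velocity relative to the air = (20.608, 167.840) km/h; the air relative to ground = (34.507, -34.507) km/h.
Velocity relative to ground = (20.608, 167.840) + (34.507, -34.507) = (55.115, 133.333) km/h.
Bearing = atan2(55.11, 133.33) = 22.46° clockwise from north.

022°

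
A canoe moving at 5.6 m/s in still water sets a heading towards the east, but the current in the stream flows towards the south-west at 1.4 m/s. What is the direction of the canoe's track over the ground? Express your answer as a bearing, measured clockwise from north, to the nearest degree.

Taking east as x and north as y: velocity relative to the water = (5.600, 0.000) m/s; the water relative to ground = (-0.990, -0.990) m/s.
Velocity relative to ground = (5.600, 0.000) + (-0.990, -0.990) = (4.610, -0.990) m/s.
Bearing = atan2(4.61, -0.99) = 102.12° clockwise from north.

102°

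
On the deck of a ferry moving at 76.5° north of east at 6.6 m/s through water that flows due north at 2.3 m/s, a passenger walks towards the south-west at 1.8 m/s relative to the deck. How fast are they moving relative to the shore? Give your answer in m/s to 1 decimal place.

In east/north components (m/s): passenger relative to ferry = (-1.273, -1.273); ferry relative to water = (1.541, 6.418); water relative to ground = (0.000, 2.300).
Sum = (0.268, 7.445) m/s.
Speed = |(0.268, 7.445)| = 7.450 m/s.

7.4 m/s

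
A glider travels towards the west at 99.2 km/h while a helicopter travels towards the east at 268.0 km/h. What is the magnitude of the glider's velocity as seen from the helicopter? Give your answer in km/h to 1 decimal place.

Taking east as x and north as y: glider velocity = (-99.200, 0.000) km/h; helicopter velocity = (268.000, 0.000) km/h.
Velocity of glider relative to helicopter = (-99.200, 0.000) − (268.000, 0.000) = (-367.200, 0.000) km/h.
Magnitude = |(-367.200, 0.000)| = 367.200 km/h.

367.2 km/h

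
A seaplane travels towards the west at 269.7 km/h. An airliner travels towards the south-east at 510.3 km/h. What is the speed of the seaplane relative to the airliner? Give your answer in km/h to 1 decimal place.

726.5 km/h

Taking east as x and north as y: seaplane velocity = (-269.700, 0.000) km/h; airliner velocity = (360.837, -360.837) km/h.
Velocity of seaplane relative to airliner = (-269.700, 0.000) − (360.837, -360.837) = (-630.537, 360.837) km/h.
Magnitude = |(-630.537, 360.837)| = 726.484 km/h.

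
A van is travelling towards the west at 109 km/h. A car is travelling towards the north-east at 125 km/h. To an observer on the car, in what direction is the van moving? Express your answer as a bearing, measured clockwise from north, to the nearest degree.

246°

Taking east as x and north as y: van velocity = (-109.000, 0.000) km/h; car velocity = (88.388, 88.388) km/h.
Velocity of van relative to car = (-109.000, 0.000) − (88.388, 88.388) = (-197.388, -88.388) km/h.
Bearing = atan2(-197.39, -88.39) = 245.88° clockwise from north.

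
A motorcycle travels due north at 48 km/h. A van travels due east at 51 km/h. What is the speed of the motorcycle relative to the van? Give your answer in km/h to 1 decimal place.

Taking east as x and north as y: motorcycle velocity = (0.000, 48.000) km/h; van velocity = (51.000, 0.000) km/h.
Velocity of motorcycle relative to van = (0.000, 48.000) − (51.000, 0.000) = (-51.000, 48.000) km/h.
Magnitude = |(-51.000, 48.000)| = 70.036 km/h.

70.0 km/h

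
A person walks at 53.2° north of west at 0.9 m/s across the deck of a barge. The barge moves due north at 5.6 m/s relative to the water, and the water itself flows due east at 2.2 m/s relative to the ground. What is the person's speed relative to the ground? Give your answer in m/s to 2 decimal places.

In east/north components (m/s): person relative to barge = (-0.539, 0.721); barge relative to water = (0.000, 5.600); water relative to ground = (2.200, 0.000).
Sum = (1.661, 6.321) m/s.
Speed = |(1.661, 6.321)| = 6.535 m/s.

6.54 m/s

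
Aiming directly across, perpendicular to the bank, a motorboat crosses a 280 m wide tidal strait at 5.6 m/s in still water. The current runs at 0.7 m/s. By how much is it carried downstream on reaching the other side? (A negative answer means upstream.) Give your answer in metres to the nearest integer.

Perpendicular speed = 5.600 m/s; crossing time = 280 / 5.600 = 50.000 s.
Net downstream speed = 0.700 m/s.
Drift = 0.700 × 50.000 = 35.000 m (downstream).

35 m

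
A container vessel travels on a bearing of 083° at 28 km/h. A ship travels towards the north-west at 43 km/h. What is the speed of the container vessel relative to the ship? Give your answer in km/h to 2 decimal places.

Taking east as x and north as y: container vessel velocity = (27.791, 3.412) km/h; ship velocity = (-30.406, 30.406) km/h.
Velocity of container vessel relative to ship = (27.791, 3.412) − (-30.406, 30.406) = (58.197, -26.993) km/h.
Magnitude = |(58.197, -26.993)| = 64.152 km/h.

64.15 km/h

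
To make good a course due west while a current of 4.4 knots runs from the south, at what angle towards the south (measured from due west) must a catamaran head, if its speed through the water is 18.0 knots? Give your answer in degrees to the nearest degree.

14°

The current pushes perpendicular to the desired track; the heading must have a component into the current equal to 4.4 knots: 18.0 sin θ = 4.4.
sin θ = 0.2444, so θ = 14.149°.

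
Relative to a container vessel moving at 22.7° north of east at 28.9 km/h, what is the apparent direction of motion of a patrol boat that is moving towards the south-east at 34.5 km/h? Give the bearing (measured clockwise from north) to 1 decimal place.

183.6°

Taking east as x and north as y: patrol boat velocity = (24.395, -24.395) km/h; container vessel velocity = (26.661, 11.153) km/h.
Velocity of patrol boat relative to container vessel = (24.395, -24.395) − (26.661, 11.153) = (-2.266, -35.548) km/h.
Bearing = atan2(-2.27, -35.55) = 183.65° clockwise from north.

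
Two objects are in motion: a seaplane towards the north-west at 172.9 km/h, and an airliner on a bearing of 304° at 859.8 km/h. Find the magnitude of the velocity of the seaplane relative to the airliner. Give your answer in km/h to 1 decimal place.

Taking east as x and north as y: seaplane velocity = (-122.259, 122.259) km/h; airliner velocity = (-712.807, 480.794) km/h.
Velocity of seaplane relative to airliner = (-122.259, 122.259) − (-712.807, 480.794) = (590.548, -358.535) km/h.
Magnitude = |(590.548, -358.535)| = 690.865 km/h.

690.9 km/h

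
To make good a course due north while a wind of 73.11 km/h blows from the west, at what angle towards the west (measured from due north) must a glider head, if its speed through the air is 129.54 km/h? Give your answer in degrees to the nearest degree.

The wind pushes perpendicular to the desired track; the heading must have a component into the wind equal to 73.11 km/h: 129.54 sin θ = 73.11.
sin θ = 0.5644, so θ = 34.359°.

34°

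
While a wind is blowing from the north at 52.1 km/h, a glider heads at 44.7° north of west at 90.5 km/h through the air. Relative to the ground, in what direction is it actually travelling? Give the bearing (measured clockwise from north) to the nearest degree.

280°

Taking east as x and north as y: velocity relative to the air = (-64.327, 63.657) km/h; the air relative to ground = (0.000, -52.100) km/h.
Velocity relative to ground = (-64.327, 63.657) + (0.000, -52.100) = (-64.327, 11.557) km/h.
Bearing = atan2(-64.33, 11.56) = 280.19° clockwise from north.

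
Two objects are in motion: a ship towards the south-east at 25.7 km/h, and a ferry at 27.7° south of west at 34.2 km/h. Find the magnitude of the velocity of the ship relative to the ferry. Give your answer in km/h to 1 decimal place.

48.5 km/h

Taking east as x and north as y: ship velocity = (18.173, -18.173) km/h; ferry velocity = (-30.280, -15.898) km/h.
Velocity of ship relative to ferry = (18.173, -18.173) − (-30.280, -15.898) = (48.453, -2.275) km/h.
Magnitude = |(48.453, -2.275)| = 48.506 km/h.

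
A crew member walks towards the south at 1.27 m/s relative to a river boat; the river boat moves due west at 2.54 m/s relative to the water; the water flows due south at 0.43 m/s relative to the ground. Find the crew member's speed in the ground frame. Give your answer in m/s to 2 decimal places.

3.06 m/s

In east/north components (m/s): crew member relative to river boat = (0.000, -1.270); river boat relative to water = (-2.540, 0.000); water relative to ground = (0.000, -0.430).
Sum = (-2.540, -1.700) m/s.
Speed = |(-2.540, -1.700)| = 3.056 m/s.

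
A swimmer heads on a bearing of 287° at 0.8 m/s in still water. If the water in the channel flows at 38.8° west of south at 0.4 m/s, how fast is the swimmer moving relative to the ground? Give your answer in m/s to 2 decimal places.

1.02 m/s

Taking east as x and north as y: velocity relative to the water = (-0.765, 0.234) m/s; the water relative to ground = (-0.251, -0.312) m/s.
Velocity relative to ground = (-0.765, 0.234) + (-0.251, -0.312) = (-1.016, -0.078) m/s.
Speed = |(-1.016, -0.078)| = 1.019 m/s.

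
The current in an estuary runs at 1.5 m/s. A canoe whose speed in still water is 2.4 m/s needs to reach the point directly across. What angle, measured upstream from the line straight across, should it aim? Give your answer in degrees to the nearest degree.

To cancel the current, the upstream component of the canoe's velocity must equal the flow: 2.4 sin θ = 1.5.
sin θ = 1.5 / 2.4 = 0.6250.
θ = arcsin(0.6250) = 38.682°.

39°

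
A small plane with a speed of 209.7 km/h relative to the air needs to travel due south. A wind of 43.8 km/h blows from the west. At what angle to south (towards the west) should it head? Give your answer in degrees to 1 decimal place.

The wind pushes perpendicular to the desired track; the heading must have a component into the wind equal to 43.8 km/h: 209.7 sin θ = 43.8.
sin θ = 0.2089, so θ = 12.056°.

12.1°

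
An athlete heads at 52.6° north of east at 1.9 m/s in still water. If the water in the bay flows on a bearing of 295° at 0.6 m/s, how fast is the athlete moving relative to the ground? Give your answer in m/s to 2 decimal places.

Taking east as x and north as y: velocity relative to the water = (1.154, 1.509) m/s; the water relative to ground = (-0.544, 0.254) m/s.
Velocity relative to ground = (1.154, 1.509) + (-0.544, 0.254) = (0.610, 1.763) m/s.
Speed = |(0.610, 1.763)| = 1.866 m/s.

1.87 m/s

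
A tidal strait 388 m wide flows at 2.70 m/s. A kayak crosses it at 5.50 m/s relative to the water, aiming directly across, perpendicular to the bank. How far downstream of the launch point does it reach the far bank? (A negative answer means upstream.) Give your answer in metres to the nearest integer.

190 m

Perpendicular speed = 5.500 m/s; crossing time = 388 / 5.500 = 70.545 s.
Net downstream speed = 2.700 m/s.
Drift = 2.700 × 70.545 = 190.473 m (downstream).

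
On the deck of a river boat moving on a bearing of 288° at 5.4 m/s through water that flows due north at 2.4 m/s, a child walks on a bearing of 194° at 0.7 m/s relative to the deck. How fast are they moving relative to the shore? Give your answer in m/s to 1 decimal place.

6.3 m/s

In east/north components (m/s): child relative to river boat = (-0.169, -0.679); river boat relative to water = (-5.136, 1.669); water relative to ground = (0.000, 2.400).
Sum = (-5.305, 3.389) m/s.
Speed = |(-5.305, 3.389)| = 6.295 m/s.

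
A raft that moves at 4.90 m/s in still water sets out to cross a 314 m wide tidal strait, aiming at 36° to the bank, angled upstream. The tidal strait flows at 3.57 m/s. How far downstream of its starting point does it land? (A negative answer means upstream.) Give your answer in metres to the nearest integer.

Perpendicular speed = 2.880 m/s; crossing time = 314 / 2.880 = 109.022 s.
Net downstream speed = -0.394 m/s.
Drift = -0.394 × 109.022 = -42.975 m (upstream).

-43 m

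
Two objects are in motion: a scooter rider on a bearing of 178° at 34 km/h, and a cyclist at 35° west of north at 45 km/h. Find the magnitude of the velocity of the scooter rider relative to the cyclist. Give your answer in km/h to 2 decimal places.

Taking east as x and north as y: scooter rider velocity = (1.187, -33.979) km/h; cyclist velocity = (-25.811, 36.862) km/h.
Velocity of scooter rider relative to cyclist = (1.187, -33.979) − (-25.811, 36.862) = (26.998, -70.841) km/h.
Magnitude = |(26.998, -70.841)| = 75.811 km/h.

75.81 km/h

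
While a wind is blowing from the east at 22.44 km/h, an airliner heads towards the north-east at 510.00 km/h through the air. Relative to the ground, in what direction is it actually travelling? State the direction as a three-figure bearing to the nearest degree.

043°

Taking east as x and north as y: velocity relative to the air = (360.624, 360.624) km/h; the air relative to ground = (-22.440, 0.000) km/h.
Velocity relative to ground = (360.624, 360.624) + (-22.440, 0.000) = (338.184, 360.624) km/h.
Bearing = atan2(338.18, 360.62) = 43.16° clockwise from north.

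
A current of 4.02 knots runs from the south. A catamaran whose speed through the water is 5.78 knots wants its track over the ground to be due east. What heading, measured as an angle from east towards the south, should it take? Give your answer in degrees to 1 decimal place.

44.1°

The current pushes perpendicular to the desired track; the heading must have a component into the current equal to 4.02 knots: 5.78 sin θ = 4.02.
sin θ = 0.6955, so θ = 44.067°.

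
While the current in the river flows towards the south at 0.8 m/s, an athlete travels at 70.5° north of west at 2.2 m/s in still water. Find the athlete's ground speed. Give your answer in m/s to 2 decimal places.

Taking east as x and north as y: velocity relative to the water = (-0.734, 2.074) m/s; the water relative to ground = (0.000, -0.800) m/s.
Velocity relative to ground = (-0.734, 2.074) + (0.000, -0.800) = (-0.734, 1.274) m/s.
Speed = |(-0.734, 1.274)| = 1.470 m/s.

1.47 m/s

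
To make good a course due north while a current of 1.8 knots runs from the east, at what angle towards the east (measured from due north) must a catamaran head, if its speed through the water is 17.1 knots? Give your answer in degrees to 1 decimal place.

The current pushes perpendicular to the desired track; the heading must have a component into the current equal to 1.8 knots: 17.1 sin θ = 1.8.
sin θ = 0.1053, so θ = 6.042°.

6.0°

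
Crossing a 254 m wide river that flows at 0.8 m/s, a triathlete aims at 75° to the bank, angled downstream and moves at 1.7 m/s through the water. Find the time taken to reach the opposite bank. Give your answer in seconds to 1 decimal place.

The component of the triathlete's velocity perpendicular to the bank is 1.7 × sin 75° = 1.642 m/s.
The current is parallel to the bank, so it does not affect the crossing time.
Time = 254 / 1.642 = 154.682 s.

154.7 s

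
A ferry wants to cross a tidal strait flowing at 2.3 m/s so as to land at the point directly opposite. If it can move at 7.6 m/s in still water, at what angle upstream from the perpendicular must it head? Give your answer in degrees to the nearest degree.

To cancel the current, the upstream component of the ferry's velocity must equal the flow: 7.6 sin θ = 2.3.
sin θ = 2.3 / 7.6 = 0.3026.
θ = arcsin(0.3026) = 17.616°.

18°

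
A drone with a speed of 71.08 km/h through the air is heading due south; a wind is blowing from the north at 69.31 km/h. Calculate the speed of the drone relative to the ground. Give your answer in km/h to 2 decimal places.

Taking east as x and north as y: velocity relative to the air = (0.000, -71.080) km/h; the air relative to ground = (0.000, -69.310) km/h.
Velocity relative to ground = (0.000, -71.080) + (0.000, -69.310) = (0.000, -140.390) km/h.
Speed = |(0.000, -140.390)| = 140.390 km/h.

140.39 km/h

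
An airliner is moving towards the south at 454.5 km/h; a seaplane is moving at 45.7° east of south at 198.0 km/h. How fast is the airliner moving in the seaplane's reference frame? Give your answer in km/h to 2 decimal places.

346.51 km/h

Taking east as x and north as y: airliner velocity = (0.000, -454.500) km/h; seaplane velocity = (141.707, -138.286) km/h.
Velocity of airliner relative to seaplane = (0.000, -454.500) − (141.707, -138.286) = (-141.707, -316.214) km/h.
Magnitude = |(-141.707, -316.214)| = 346.514 km/h.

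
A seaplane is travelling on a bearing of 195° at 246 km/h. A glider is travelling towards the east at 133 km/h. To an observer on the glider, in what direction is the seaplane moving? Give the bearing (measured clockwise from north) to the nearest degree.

220°

Taking east as x and north as y: seaplane velocity = (-63.669, -237.618) km/h; glider velocity = (133.000, 0.000) km/h.
Velocity of seaplane relative to glider = (-63.669, -237.618) − (133.000, 0.000) = (-196.669, -237.618) km/h.
Bearing = atan2(-196.67, -237.62) = 219.61° clockwise from north.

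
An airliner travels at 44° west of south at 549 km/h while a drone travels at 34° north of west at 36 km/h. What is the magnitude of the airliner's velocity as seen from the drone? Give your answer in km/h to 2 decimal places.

543.91 km/h

Taking east as x and north as y: airliner velocity = (-381.367, -394.918) km/h; drone velocity = (-29.845, 20.131) km/h.
Velocity of airliner relative to drone = (-381.367, -394.918) − (-29.845, 20.131) = (-351.522, -415.048) km/h.
Magnitude = |(-351.522, -415.048)| = 543.905 km/h.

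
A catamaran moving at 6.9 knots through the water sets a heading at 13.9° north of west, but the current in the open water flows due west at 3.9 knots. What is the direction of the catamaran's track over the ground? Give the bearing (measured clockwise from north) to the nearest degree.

279°

Taking east as x and north as y: velocity relative to the water = (-6.698, 1.658) knots; the water relative to ground = (-3.900, 0.000) knots.
Velocity relative to ground = (-6.698, 1.658) + (-3.900, 0.000) = (-10.598, 1.658) knots.
Bearing = atan2(-10.60, 1.66) = 278.89° clockwise from north.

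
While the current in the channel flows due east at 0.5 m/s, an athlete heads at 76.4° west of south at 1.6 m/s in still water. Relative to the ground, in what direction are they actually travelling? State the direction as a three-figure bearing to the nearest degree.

250°

Taking east as x and north as y: velocity relative to the water = (-1.555, -0.376) m/s; the water relative to ground = (0.500, 0.000) m/s.
Velocity relative to ground = (-1.555, -0.376) + (0.500, 0.000) = (-1.055, -0.376) m/s.
Bearing = atan2(-1.06, -0.38) = 250.38° clockwise from north.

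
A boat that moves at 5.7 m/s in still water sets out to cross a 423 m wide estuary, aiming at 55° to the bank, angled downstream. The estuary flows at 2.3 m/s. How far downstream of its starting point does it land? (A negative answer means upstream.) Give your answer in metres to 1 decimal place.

Perpendicular speed = 4.669 m/s; crossing time = 423 / 4.669 = 90.594 s.
Net downstream speed = 5.569 m/s.
Drift = 5.569 × 90.594 = 504.555 m (downstream).

504.6 m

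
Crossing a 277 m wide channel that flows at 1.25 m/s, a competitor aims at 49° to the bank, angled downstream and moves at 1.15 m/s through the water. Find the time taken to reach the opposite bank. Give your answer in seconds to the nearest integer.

319 s

The component of the competitor's velocity perpendicular to the bank is 1.15 × sin 49° = 0.868 m/s.
The flow acts along the bank and has no component across it.
Time = 277 / 0.868 = 319.155 s.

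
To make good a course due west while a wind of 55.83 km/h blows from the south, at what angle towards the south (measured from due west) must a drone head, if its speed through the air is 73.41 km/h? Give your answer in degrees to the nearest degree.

50°

The wind pushes perpendicular to the desired track; the heading must have a component into the wind equal to 55.83 km/h: 73.41 sin θ = 55.83.
sin θ = 0.7605, so θ = 49.510°.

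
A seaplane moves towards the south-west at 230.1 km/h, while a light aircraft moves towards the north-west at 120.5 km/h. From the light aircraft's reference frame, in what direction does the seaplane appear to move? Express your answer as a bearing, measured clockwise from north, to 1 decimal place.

197.4°

Taking east as x and north as y: seaplane velocity = (-162.705, -162.705) km/h; light aircraft velocity = (-85.206, 85.206) km/h.
Velocity of seaplane relative to light aircraft = (-162.705, -162.705) − (-85.206, 85.206) = (-77.499, -247.912) km/h.
Bearing = atan2(-77.50, -247.91) = 197.36° clockwise from north.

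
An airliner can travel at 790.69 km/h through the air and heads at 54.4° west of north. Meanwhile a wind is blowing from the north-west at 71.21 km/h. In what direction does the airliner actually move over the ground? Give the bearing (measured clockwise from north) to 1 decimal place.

Taking east as x and north as y: velocity relative to the air = (-642.911, 460.279) km/h; the air relative to ground = (50.353, -50.353) km/h.
Velocity relative to ground = (-642.911, 460.279) + (50.353, -50.353) = (-592.558, 409.926) km/h.
Bearing = atan2(-592.56, 409.93) = 304.68° clockwise from north.

304.7°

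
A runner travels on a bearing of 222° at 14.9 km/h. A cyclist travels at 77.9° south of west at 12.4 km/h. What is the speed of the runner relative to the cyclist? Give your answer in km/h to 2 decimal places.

Taking east as x and north as y: runner velocity = (-9.970, -11.073) km/h; cyclist velocity = (-2.599, -12.125) km/h.
Velocity of runner relative to cyclist = (-9.970, -11.073) − (-2.599, -12.125) = (-7.371, 1.052) km/h.
Magnitude = |(-7.371, 1.052)| = 7.445 km/h.

7.45 km/h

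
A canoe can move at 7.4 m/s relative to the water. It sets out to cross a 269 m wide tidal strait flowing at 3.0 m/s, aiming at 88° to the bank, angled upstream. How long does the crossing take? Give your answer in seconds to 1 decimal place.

The component of the canoe's velocity perpendicular to the bank is 7.4 × sin 88° = 7.395 m/s.
The current is parallel to the bank, so it does not affect the crossing time.
Time = 269 / 7.395 = 36.374 s.

36.4 s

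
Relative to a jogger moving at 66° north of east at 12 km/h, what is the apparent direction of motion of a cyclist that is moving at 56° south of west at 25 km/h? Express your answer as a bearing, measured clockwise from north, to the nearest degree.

Taking east as x and north as y: cyclist velocity = (-13.980, -20.726) km/h; jogger velocity = (4.881, 10.963) km/h.
Velocity of cyclist relative to jogger = (-13.980, -20.726) − (4.881, 10.963) = (-18.861, -31.688) km/h.
Bearing = atan2(-18.86, -31.69) = 210.76° clockwise from north.

211°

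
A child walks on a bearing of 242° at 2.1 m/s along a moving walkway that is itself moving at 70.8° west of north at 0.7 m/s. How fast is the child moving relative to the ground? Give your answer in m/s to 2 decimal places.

2.63 m/s

Taking east as x and north as y: moving walkway velocity = (-0.661, 0.230) m/s; child velocity relative to moving walkway = (-1.854, -0.986) m/s.
Velocity relative to ground = (-0.661, 0.230) + (-1.854, -0.986) = (-2.515, -0.756) m/s.
Speed = |(-2.515, -0.756)| = 2.626 m/s.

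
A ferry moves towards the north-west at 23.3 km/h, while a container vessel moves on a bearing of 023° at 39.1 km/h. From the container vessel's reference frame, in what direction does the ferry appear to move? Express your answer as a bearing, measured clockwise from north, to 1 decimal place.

Taking east as x and north as y: ferry velocity = (-16.476, 16.476) km/h; container vessel velocity = (15.278, 35.992) km/h.
Velocity of ferry relative to container vessel = (-16.476, 16.476) − (15.278, 35.992) = (-31.753, -19.516) km/h.
Bearing = atan2(-31.75, -19.52) = 238.42° clockwise from north.

238.4°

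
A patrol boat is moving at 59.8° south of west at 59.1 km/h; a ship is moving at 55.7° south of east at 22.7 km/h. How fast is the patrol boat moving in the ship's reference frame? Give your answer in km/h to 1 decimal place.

Taking east as x and north as y: patrol boat velocity = (-29.728, -51.079) km/h; ship velocity = (12.792, -18.752) km/h.
Velocity of patrol boat relative to ship = (-29.728, -51.079) − (12.792, -18.752) = (-42.521, -32.326) km/h.
Magnitude = |(-42.521, -32.326)| = 53.413 km/h.

53.4 km/h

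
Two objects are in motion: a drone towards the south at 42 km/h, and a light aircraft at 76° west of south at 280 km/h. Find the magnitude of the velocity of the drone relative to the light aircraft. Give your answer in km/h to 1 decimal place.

272.9 km/h

Taking east as x and north as y: drone velocity = (0.000, -42.000) km/h; light aircraft velocity = (-271.683, -67.738) km/h.
Velocity of drone relative to light aircraft = (0.000, -42.000) − (-271.683, -67.738) = (271.683, 25.738) km/h.
Magnitude = |(271.683, 25.738)| = 272.899 km/h.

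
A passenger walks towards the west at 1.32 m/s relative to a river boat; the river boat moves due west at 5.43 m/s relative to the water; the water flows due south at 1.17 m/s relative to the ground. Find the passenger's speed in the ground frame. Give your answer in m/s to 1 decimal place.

6.9 m/s

In east/north components (m/s): passenger relative to river boat = (-1.320, 0.000); river boat relative to water = (-5.430, 0.000); water relative to ground = (0.000, -1.170).
Sum = (-6.750, -1.170) m/s.
Speed = |(-6.750, -1.170)| = 6.851 m/s.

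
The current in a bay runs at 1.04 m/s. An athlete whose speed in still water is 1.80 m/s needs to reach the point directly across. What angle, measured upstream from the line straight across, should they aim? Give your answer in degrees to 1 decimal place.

35.3°

To cancel the current, the upstream component of the athlete's velocity must equal the flow: 1.80 sin θ = 1.04.
sin θ = 1.04 / 1.80 = 0.5778.
θ = arcsin(0.5778) = 35.294°.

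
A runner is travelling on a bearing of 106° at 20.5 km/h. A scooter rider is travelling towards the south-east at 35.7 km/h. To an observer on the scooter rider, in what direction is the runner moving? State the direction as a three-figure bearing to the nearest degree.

Taking east as x and north as y: runner velocity = (19.706, -5.651) km/h; scooter rider velocity = (25.244, -25.244) km/h.
Velocity of runner relative to scooter rider = (19.706, -5.651) − (25.244, -25.244) = (-5.538, 19.593) km/h.
Bearing = atan2(-5.54, 19.59) = 344.22° clockwise from north.

344°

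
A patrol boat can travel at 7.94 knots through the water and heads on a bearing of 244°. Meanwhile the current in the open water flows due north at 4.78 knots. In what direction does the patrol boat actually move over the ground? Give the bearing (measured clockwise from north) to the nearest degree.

280°

Taking east as x and north as y: velocity relative to the water = (-7.136, -3.481) knots; the water relative to ground = (0.000, 4.780) knots.
Velocity relative to ground = (-7.136, -3.481) + (0.000, 4.780) = (-7.136, 1.299) knots.
Bearing = atan2(-7.14, 1.30) = 280.32° clockwise from north.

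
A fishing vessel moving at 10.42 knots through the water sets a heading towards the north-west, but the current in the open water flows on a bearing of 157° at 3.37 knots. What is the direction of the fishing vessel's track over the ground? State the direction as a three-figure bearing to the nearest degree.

Taking east as x and north as y: velocity relative to the water = (-7.368, 7.368) knots; the water relative to ground = (1.317, -3.102) knots.
Velocity relative to ground = (-7.368, 7.368) + (1.317, -3.102) = (-6.051, 4.266) knots.
Bearing = atan2(-6.05, 4.27) = 305.18° clockwise from north.

305°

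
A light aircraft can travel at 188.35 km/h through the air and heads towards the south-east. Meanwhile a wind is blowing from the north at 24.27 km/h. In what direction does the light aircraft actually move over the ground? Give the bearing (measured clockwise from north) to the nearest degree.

Taking east as x and north as y: velocity relative to the air = (133.184, -133.184) km/h; the air relative to ground = (0.000, -24.270) km/h.
Velocity relative to ground = (133.184, -133.184) + (0.000, -24.270) = (133.184, -157.454) km/h.
Bearing = atan2(133.18, -157.45) = 139.77° clockwise from north.

140°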